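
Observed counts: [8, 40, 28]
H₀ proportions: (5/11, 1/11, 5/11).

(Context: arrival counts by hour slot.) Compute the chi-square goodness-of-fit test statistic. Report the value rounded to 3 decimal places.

test statistic = 180.126

n = 76; E_i = n·p_i = [34.55, 6.91, 34.55]
χ² = (8−34.55)²/34.55 + (40−6.91)²/6.91 + (28−34.55)²/34.55 = 180.1263
df = 2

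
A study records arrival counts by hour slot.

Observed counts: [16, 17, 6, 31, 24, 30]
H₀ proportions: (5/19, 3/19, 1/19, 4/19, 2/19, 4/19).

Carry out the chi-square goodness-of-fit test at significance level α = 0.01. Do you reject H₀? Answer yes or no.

n = 124; E_i = n·p_i = [32.63, 19.58, 6.53, 26.11, 13.05, 26.11]
χ² = (16−32.63)²/32.63 + (17−19.58)²/19.58 + (6−6.53)²/6.53 + (31−26.11)²/26.11 + (24−13.05)²/13.05 + (30−26.11)²/26.11 = 19.5394
df = 5
p-value (upper-tail) = 0.00152
At α=0.01: p < α → reject H₀

reject H₀: yes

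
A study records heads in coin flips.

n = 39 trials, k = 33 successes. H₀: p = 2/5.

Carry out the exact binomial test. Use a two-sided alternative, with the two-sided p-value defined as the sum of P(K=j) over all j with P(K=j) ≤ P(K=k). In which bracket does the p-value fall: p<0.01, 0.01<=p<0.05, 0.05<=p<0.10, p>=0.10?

Exact binomial: n=39, k=33, p₀=2/5=0.4000
P(X=j) = C(n,j)·p₀^j·(1−p₀)^(n−j); p = Σ P(X=j) over j with P(X=j) ≤ P(X=33)
p-value (two-sided) = 0.00000
→ bracket: p<0.01

p-value bracket: p<0.01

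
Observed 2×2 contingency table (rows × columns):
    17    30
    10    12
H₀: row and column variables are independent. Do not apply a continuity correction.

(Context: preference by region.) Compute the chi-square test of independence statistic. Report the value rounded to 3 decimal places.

test statistic = 0.542

Row totals [47, 22], col totals [27, 42], n=69
χ² = (17−18.39)²/18.39 + (30−28.61)²/28.61 + (10−8.61)²/8.61 + (12−13.39)²/13.39 = 0.5423
df = 1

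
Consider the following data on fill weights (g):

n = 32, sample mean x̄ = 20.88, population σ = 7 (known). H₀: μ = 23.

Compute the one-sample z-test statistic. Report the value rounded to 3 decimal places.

SE = σ/√n = 7/√32 = 1.2374
z = (x̄−μ₀)/SE = (20.88−23)/1.2374 = -1.7132

test statistic = -1.713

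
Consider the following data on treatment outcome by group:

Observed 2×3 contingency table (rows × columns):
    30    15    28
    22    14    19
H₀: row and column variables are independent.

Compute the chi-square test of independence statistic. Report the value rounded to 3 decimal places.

test statistic = 0.467

Row totals [73, 55], col totals [52, 29, 47], n=128
χ² = (30−29.66)²/29.66 + (15−16.54)²/16.54 + (28−26.80)²/26.80 + (22−22.34)²/22.34 + (14−12.46)²/12.46 + (19−20.20)²/20.20 = 0.4666
df = 2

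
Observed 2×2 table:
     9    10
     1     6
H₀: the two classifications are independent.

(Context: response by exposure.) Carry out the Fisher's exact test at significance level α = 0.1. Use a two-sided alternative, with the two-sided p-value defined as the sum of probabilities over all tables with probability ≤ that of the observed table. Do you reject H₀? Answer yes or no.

reject H₀: no

Margins: r₁=19, r₂=7, c₁=10, c₂=16, n=26
p_obs = C(19,9)·C(7,1)/C(26,10); sum pmf over tables with pmf ≤ p_obs
p-value (two-sided) = 0.19039
At α=0.1: p ≥ α → fail to reject H₀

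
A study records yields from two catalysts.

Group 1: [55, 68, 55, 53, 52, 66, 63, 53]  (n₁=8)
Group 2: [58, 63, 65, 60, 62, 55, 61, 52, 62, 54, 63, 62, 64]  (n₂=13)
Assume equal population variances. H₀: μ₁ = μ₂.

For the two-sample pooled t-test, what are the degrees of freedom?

degrees of freedom = 19

df = n₁ + n₂ − 2 = 8 + 13 − 2 = 19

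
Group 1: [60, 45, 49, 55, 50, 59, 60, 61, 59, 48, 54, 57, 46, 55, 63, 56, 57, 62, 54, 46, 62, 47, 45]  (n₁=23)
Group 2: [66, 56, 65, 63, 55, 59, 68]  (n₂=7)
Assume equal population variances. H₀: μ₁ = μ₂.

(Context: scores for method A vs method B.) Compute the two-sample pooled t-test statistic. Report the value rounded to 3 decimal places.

test statistic = -2.895

x̄₁=54.348, s₁=6.095, n₁=23
x̄₂=61.714, s₂=5.090, n₂=7
s_p² = [22·6.095² + 6·5.090²]/28 = 34.7374
SE = √(s_p²·(1/23+1/7)) = 2.5442
t = (54.348−61.714)/2.5442 = -2.8954
df = 28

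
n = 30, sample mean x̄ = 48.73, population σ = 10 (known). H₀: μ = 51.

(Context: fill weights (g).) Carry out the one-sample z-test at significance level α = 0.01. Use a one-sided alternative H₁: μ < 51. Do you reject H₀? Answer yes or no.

reject H₀: no

SE = σ/√n = 10/√30 = 1.8257
z = (x̄−μ₀)/SE = (48.73−51)/1.8257 = -1.2433
p-value (one-sided, H₁ less) = 0.10687
At α=0.01: p ≥ α → fail to reject H₀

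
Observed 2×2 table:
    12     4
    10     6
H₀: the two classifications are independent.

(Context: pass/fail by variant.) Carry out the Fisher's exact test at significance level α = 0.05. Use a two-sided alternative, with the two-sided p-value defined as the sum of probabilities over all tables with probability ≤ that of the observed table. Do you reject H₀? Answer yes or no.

Margins: r₁=16, r₂=16, c₁=22, c₂=10, n=32
p_obs = C(16,12)·C(16,10)/C(32,22); sum pmf over tables with pmf ≤ p_obs
p-value (two-sided) = 0.70425
At α=0.05: p ≥ α → fail to reject H₀

reject H₀: no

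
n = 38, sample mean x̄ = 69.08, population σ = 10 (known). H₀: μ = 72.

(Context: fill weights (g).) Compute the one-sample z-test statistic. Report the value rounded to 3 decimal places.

SE = σ/√n = 10/√38 = 1.6222
z = (x̄−μ₀)/SE = (69.08−72)/1.6222 = -1.8000

test statistic = -1.800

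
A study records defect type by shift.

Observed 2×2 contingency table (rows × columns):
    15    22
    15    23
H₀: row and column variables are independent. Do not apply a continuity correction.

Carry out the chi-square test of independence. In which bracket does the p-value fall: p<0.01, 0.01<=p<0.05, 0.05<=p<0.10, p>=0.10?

Row totals [37, 38], col totals [30, 45], n=75
χ² = (15−14.80)²/14.80 + (22−22.20)²/22.20 + (15−15.20)²/15.20 + (23−22.80)²/22.80 = 0.0089
df = 1
p-value (upper-tail) = 0.92488
→ bracket: p>=0.10

p-value bracket: p>=0.10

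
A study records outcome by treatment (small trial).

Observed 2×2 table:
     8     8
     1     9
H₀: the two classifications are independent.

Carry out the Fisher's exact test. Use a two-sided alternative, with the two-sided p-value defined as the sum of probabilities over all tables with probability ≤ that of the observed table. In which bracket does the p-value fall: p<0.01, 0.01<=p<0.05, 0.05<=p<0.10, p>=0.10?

p-value bracket: 0.05<=p<0.10

Margins: r₁=16, r₂=10, c₁=9, c₂=17, n=26
p_obs = C(16,8)·C(10,1)/C(26,9); sum pmf over tables with pmf ≤ p_obs
p-value (two-sided) = 0.08733
→ bracket: 0.05<=p<0.10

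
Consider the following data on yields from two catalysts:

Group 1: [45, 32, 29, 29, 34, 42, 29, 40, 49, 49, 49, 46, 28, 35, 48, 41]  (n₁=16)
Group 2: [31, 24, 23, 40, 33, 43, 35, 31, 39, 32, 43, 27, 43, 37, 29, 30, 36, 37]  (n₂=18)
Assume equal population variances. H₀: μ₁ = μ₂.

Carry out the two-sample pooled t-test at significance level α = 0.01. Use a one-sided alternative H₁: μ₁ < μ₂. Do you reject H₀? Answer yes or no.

x̄₁=39.062, s₁=8.128, n₁=16
x̄₂=34.056, s₂=6.235, n₂=18
s_p² = [15·8.128² + 17·6.235²]/32 = 51.6213
SE = √(s_p²·(1/16+1/18)) = 2.4686
t = (39.062−34.056)/2.4686 = 2.0282
df = 32
p-value (one-sided, H₁ less) = 0.97453
At α=0.01: p ≥ α → fail to reject H₀

reject H₀: no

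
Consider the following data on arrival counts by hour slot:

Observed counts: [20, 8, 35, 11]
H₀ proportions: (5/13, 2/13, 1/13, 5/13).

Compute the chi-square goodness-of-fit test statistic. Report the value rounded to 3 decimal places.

test statistic = 165.130

n = 74; E_i = n·p_i = [28.46, 11.38, 5.69, 28.46]
χ² = (20−28.46)²/28.46 + (8−11.38)²/11.38 + (35−5.69)²/5.69 + (11−28.46)²/28.46 = 165.1297
df = 3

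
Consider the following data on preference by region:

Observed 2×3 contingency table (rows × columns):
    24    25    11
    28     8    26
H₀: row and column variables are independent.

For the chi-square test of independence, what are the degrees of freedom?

degrees of freedom = 2

df = (r−1)(c−1) = (2−1)·(3−1) = 2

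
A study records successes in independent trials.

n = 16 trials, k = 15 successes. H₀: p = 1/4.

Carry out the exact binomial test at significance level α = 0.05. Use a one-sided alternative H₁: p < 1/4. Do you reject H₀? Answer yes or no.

Exact binomial: n=16, k=15, p₀=1/4=0.2500
P(X≤15) from Σ C(n,i)·p₀^i·(1−p₀)^(n−i)
p-value (one-sided, H₁ less) = 1.00000
At α=0.05: p ≥ α → fail to reject H₀

reject H₀: no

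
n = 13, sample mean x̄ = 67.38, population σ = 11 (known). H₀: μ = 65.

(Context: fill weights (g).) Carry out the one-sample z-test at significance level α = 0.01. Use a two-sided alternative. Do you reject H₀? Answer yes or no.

reject H₀: no

SE = σ/√n = 11/√13 = 3.0509
z = (x̄−μ₀)/SE = (67.38−65)/3.0509 = 0.7801
p-value (two-sided) = 0.43533
At α=0.01: p ≥ α → fail to reject H₀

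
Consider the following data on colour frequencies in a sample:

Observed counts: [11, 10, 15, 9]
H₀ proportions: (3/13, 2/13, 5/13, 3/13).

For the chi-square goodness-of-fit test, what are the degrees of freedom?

df = k − 1 = 4 − 1 = 3

degrees of freedom = 3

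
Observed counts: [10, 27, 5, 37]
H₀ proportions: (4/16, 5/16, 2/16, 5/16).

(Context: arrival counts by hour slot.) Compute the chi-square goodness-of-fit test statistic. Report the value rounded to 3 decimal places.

test statistic = 13.577

n = 79; E_i = n·p_i = [19.75, 24.69, 9.88, 24.69]
χ² = (10−19.75)²/19.75 + (27−24.69)²/24.69 + (5−9.88)²/9.88 + (37−24.69)²/24.69 = 13.5772
df = 3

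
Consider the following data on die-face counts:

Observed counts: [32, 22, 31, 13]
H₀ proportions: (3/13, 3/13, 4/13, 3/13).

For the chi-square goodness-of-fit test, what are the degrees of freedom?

df = k − 1 = 4 − 1 = 3

degrees of freedom = 3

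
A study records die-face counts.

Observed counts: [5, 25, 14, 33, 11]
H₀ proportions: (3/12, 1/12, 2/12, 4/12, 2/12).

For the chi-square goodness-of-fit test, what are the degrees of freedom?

degrees of freedom = 4

df = k − 1 = 5 − 1 = 4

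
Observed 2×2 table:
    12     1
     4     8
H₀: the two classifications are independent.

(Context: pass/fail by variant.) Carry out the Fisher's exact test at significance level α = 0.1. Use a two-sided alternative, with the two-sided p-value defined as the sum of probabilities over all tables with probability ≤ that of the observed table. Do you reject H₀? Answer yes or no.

Margins: r₁=13, r₂=12, c₁=16, c₂=9, n=25
p_obs = C(13,12)·C(12,4)/C(25,16); sum pmf over tables with pmf ≤ p_obs
p-value (two-sided) = 0.00361
At α=0.1: p < α → reject H₀

reject H₀: yes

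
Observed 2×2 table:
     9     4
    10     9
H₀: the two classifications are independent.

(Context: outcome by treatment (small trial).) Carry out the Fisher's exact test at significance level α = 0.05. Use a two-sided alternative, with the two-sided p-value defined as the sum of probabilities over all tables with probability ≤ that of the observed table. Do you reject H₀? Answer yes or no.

Margins: r₁=13, r₂=19, c₁=19, c₂=13, n=32
p_obs = C(13,9)·C(19,10)/C(32,19); sum pmf over tables with pmf ≤ p_obs
p-value (two-sided) = 0.47106
At α=0.05: p ≥ α → fail to reject H₀

reject H₀: no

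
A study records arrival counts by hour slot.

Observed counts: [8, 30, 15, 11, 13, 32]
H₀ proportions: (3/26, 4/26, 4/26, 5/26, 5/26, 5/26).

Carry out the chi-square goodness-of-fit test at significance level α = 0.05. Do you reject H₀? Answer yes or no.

n = 109; E_i = n·p_i = [12.58, 16.77, 16.77, 20.96, 20.96, 20.96]
χ² = (8−12.58)²/12.58 + (30−16.77)²/16.77 + (15−16.77)²/16.77 + (11−20.96)²/20.96 + (13−20.96)²/20.96 + (32−20.96)²/20.96 = 25.8621
df = 5
p-value (upper-tail) = 0.00009
At α=0.05: p < α → reject H₀

reject H₀: yes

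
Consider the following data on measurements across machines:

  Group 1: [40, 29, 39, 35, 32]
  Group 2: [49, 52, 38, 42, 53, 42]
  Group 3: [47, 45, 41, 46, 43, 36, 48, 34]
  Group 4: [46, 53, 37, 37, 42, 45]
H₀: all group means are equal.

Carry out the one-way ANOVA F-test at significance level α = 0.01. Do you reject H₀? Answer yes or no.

reject H₀: no

Group means [35.00, 46.00, 42.50, 43.33], grand mean 42.040
SSB = Σnᵢ(x̄ᵢ−x̄)² = 353.627; SSW = ΣΣ(x−x̄ᵢ)² = 647.333
MSB = 353.627/3 = 117.8756; MSW = 647.333/21 = 30.8254
F = MSB/MSW = 3.8240
df = (3, 21)
p-value (upper-tail) = 0.02488
At α=0.01: p ≥ α → fail to reject H₀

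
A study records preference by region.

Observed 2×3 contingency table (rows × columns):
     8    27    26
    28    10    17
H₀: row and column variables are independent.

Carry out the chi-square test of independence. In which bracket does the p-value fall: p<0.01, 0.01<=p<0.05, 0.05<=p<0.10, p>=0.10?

p-value bracket: p<0.01

Row totals [61, 55], col totals [36, 37, 43], n=116
χ² = (8−18.93)²/18.93 + (27−19.46)²/19.46 + (26−22.61)²/22.61 + (28−17.07)²/17.07 + (10−17.54)²/17.54 + (17−20.39)²/20.39 = 20.5503
df = 2
p-value (upper-tail) = 0.00003
→ bracket: p<0.01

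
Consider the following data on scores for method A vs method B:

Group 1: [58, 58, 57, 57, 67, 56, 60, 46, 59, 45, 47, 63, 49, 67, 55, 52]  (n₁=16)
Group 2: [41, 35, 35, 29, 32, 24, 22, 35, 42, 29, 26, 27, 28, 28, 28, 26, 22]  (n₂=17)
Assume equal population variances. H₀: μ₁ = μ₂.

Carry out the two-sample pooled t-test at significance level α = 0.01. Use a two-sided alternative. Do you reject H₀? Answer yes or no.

x̄₁=56.000, s₁=6.802, n₁=16
x̄₂=29.941, s₂=5.932, n₂=17
s_p² = [15·6.802² + 16·5.932²]/31 = 40.5465
SE = √(s_p²·(1/16+1/17)) = 2.2179
t = (56.000−29.941)/2.2179 = 11.7491
df = 31
p-value (two-sided) = 0.00000
At α=0.01: p < α → reject H₀

reject H₀: yes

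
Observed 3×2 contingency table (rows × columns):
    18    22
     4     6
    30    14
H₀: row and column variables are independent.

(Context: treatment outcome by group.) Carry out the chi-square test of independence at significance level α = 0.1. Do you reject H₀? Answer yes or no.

reject H₀: yes

Row totals [40, 10, 44], col totals [52, 42], n=94
χ² = (18−22.13)²/22.13 + (22−17.87)²/17.87 + (4−5.53)²/5.53 + (6−4.47)²/4.47 + (30−24.34)²/24.34 + (14−19.66)²/19.66 = 5.6179
df = 2
p-value (upper-tail) = 0.06027
At α=0.1: p < α → reject H₀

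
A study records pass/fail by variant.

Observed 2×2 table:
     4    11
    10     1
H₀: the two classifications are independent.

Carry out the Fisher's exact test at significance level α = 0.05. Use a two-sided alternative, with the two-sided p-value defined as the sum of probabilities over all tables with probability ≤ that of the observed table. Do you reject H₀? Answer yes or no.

reject H₀: yes

Margins: r₁=15, r₂=11, c₁=14, c₂=12, n=26
p_obs = C(15,4)·C(11,10)/C(26,14); sum pmf over tables with pmf ≤ p_obs
p-value (two-sided) = 0.00172
At α=0.05: p < α → reject H₀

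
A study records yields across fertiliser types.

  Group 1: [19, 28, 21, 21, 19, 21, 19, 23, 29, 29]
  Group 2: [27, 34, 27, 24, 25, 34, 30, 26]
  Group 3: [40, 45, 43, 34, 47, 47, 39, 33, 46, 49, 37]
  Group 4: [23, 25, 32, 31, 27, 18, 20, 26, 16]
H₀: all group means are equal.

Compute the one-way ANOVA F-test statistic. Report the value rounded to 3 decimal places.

Group means [22.90, 28.38, 41.82, 24.22], grand mean 29.842
SSB = Σnᵢ(x̄ᵢ−x̄)² = 2361.086; SSW = ΣΣ(x−x̄ᵢ)² = 813.967
MSB = 2361.086/3 = 787.0286; MSW = 813.967/34 = 23.9402
F = MSB/MSW = 32.8748
df = (3, 34)

test statistic = 32.875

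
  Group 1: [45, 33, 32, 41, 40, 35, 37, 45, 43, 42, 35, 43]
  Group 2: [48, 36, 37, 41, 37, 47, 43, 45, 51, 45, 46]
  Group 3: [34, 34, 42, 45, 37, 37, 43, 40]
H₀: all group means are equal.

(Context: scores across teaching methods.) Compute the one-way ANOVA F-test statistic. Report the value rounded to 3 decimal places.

test statistic = 2.801

Group means [39.25, 43.27, 39.00], grand mean 40.613
SSB = Σnᵢ(x̄ᵢ−x̄)² = 120.923; SSW = ΣΣ(x−x̄ᵢ)² = 604.432
MSB = 120.923/2 = 60.4615; MSW = 604.432/28 = 21.5869
F = MSB/MSW = 2.8008
df = (2, 28)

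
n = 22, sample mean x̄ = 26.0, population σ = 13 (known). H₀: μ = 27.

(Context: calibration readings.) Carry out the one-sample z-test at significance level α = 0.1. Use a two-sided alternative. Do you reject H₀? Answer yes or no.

reject H₀: no

SE = σ/√n = 13/√22 = 2.7716
z = (x̄−μ₀)/SE = (26.0−27)/2.7716 = -0.3608
p-value (two-sided) = 0.71825
At α=0.1: p ≥ α → fail to reject H₀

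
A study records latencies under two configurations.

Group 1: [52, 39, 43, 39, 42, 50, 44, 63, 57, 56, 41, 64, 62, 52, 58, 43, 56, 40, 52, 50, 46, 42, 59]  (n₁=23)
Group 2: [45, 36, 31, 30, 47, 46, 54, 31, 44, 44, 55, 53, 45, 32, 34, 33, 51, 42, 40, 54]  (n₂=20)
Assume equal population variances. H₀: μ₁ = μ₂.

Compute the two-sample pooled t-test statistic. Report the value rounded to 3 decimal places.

x̄₁=50.000, s₁=8.224, n₁=23
x̄₂=42.350, s₂=8.567, n₂=20
s_p² = [22·8.224² + 19·8.567²]/41 = 70.3061
SE = √(s_p²·(1/23+1/20)) = 2.5636
t = (50.000−42.350)/2.5636 = 2.9841
df = 41

test statistic = 2.984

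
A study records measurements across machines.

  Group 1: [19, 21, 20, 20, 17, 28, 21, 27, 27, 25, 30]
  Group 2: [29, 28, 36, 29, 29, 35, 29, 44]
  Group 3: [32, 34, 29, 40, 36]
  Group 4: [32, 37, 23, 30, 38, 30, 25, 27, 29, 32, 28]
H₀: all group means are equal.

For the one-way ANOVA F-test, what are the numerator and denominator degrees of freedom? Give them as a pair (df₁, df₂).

k = 4 groups, N = 35 total
df = (k−1, N−k) = (4−1, 35−4) = (3, 31)

degrees of freedom = [3, 31]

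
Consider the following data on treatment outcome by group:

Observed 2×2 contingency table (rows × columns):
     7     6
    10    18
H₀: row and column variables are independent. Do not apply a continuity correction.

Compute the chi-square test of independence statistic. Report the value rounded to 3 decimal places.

test statistic = 1.203

Row totals [13, 28], col totals [17, 24], n=41
χ² = (7−5.39)²/5.39 + (6−7.61)²/7.61 + (10−11.61)²/11.61 + (18−16.39)²/16.39 = 1.2026
df = 1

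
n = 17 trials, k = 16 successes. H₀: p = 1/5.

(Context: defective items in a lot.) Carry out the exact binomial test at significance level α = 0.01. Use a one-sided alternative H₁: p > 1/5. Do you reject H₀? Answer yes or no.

Exact binomial: n=17, k=16, p₀=1/5=0.2000
P(X≥16) from Σ C(n,i)·p₀^i·(1−p₀)^(n−i)
p-value (one-sided, H₁ greater) = 0.00000
At α=0.01: p < α → reject H₀

reject H₀: yes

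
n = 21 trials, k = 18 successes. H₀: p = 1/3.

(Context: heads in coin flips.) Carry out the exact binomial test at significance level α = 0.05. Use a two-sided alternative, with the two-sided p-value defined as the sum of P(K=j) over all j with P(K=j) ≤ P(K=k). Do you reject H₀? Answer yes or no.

reject H₀: yes

Exact binomial: n=21, k=18, p₀=1/3=0.3333
P(X=j) = C(n,j)·p₀^j·(1−p₀)^(n−j); p = Σ P(X=j) over j with P(X=j) ≤ P(X=18)
p-value (two-sided) = 0.00000
At α=0.05: p < α → reject H₀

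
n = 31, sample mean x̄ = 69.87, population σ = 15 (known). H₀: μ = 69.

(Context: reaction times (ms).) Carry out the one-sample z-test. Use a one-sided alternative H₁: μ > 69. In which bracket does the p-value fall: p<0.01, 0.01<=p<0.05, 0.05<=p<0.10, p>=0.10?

SE = σ/√n = 15/√31 = 2.6941
z = (x̄−μ₀)/SE = (69.87−69)/2.6941 = 0.3229
p-value (one-sided, H₁ greater) = 0.37337
→ bracket: p>=0.10

p-value bracket: p>=0.10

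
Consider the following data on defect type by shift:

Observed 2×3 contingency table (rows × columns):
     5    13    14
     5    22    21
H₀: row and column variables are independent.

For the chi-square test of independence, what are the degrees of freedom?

df = (r−1)(c−1) = (2−1)·(3−1) = 2

degrees of freedom = 2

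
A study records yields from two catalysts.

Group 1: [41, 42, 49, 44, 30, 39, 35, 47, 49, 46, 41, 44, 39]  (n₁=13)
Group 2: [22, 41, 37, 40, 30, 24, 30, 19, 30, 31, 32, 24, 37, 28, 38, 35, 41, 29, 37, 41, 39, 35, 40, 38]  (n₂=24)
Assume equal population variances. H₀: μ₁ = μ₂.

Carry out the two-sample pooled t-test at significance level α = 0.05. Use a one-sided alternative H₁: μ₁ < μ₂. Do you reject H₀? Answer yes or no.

reject H₀: no

x̄₁=42.000, s₁=5.477, n₁=13
x̄₂=33.250, s₂=6.536, n₂=24
s_p² = [12·5.477² + 23·6.536²]/35 = 38.3571
SE = √(s_p²·(1/13+1/24)) = 2.1328
t = (42.000−33.250)/2.1328 = 4.1026
df = 35
p-value (one-sided, H₁ less) = 0.99988
At α=0.05: p ≥ α → fail to reject H₀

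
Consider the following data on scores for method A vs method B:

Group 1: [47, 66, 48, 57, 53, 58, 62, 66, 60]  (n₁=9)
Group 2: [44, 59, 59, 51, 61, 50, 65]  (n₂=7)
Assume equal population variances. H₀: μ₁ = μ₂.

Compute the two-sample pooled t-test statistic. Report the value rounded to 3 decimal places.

test statistic = 0.518

x̄₁=57.444, s₁=7.002, n₁=9
x̄₂=55.571, s₂=7.390, n₂=7
s_p² = [8·7.002² + 6·7.390²]/14 = 51.4240
SE = √(s_p²·(1/9+1/7)) = 3.6139
t = (57.444−55.571)/3.6139 = 0.5183
df = 14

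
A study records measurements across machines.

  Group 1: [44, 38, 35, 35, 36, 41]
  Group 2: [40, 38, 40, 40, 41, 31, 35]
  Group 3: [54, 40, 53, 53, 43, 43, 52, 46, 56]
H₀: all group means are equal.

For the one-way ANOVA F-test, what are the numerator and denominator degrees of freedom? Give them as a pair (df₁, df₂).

k = 3 groups, N = 22 total
df = (k−1, N−k) = (3−1, 22−3) = (2, 19)

degrees of freedom = [2, 19]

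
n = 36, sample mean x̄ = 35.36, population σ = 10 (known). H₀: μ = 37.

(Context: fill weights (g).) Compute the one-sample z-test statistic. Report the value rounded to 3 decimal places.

test statistic = -0.984

SE = σ/√n = 10/√36 = 1.6667
z = (x̄−μ₀)/SE = (35.36−37)/1.6667 = -0.9840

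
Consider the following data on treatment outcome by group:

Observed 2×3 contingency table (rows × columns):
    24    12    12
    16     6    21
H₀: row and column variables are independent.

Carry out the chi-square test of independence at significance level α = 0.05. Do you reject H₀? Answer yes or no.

Row totals [48, 43], col totals [40, 18, 33], n=91
χ² = (24−21.10)²/21.10 + (12−9.49)²/9.49 + (12−17.41)²/17.41 + (16−18.90)²/18.90 + (6−8.51)²/8.51 + (21−15.59)²/15.59 = 5.7973
df = 2
p-value (upper-tail) = 0.05510
At α=0.05: p ≥ α → fail to reject H₀

reject H₀: no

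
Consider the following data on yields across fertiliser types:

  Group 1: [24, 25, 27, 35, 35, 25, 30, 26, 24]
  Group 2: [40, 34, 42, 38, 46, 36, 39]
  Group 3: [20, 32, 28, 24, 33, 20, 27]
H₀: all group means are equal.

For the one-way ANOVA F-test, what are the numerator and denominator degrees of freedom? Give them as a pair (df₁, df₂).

degrees of freedom = [2, 20]

k = 3 groups, N = 23 total
df = (k−1, N−k) = (3−1, 23−3) = (2, 20)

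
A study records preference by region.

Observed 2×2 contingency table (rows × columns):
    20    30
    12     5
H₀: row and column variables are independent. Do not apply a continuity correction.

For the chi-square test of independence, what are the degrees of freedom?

degrees of freedom = 1

df = (r−1)(c−1) = (2−1)·(2−1) = 1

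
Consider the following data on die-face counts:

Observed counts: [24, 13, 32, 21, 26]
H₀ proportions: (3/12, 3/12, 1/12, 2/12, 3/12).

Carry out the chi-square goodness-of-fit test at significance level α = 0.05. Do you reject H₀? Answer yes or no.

reject H₀: yes

n = 116; E_i = n·p_i = [29.00, 29.00, 9.67, 19.33, 29.00]
χ² = (24−29.00)²/29.00 + (13−29.00)²/29.00 + (32−9.67)²/9.67 + (21−19.33)²/19.33 + (26−29.00)²/29.00 = 61.7414
df = 4
p-value (upper-tail) = 0.00000
At α=0.05: p < α → reject H₀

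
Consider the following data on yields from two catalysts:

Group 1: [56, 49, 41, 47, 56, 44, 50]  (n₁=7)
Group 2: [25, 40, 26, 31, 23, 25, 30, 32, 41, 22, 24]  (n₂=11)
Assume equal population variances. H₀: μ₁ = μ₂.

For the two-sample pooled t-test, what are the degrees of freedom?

degrees of freedom = 16

df = n₁ + n₂ − 2 = 7 + 11 − 2 = 16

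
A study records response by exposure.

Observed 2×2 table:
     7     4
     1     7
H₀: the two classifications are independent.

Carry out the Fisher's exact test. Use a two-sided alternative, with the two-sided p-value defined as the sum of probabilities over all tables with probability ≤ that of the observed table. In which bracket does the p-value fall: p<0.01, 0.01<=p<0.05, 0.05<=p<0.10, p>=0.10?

Margins: r₁=11, r₂=8, c₁=8, c₂=11, n=19
p_obs = C(11,7)·C(8,1)/C(19,8); sum pmf over tables with pmf ≤ p_obs
p-value (two-sided) = 0.05866
→ bracket: 0.05<=p<0.10

p-value bracket: 0.05<=p<0.10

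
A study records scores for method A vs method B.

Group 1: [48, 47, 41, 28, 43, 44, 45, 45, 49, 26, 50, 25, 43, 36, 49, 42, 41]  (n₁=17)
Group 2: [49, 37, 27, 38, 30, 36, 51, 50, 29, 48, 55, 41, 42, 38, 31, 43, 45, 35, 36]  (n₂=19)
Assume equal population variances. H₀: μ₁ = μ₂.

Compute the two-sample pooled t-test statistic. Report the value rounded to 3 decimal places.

test statistic = 0.463

x̄₁=41.294, s₁=7.975, n₁=17
x̄₂=40.053, s₂=8.079, n₂=19
s_p² = [16·7.975² + 18·8.079²]/34 = 64.4846
SE = √(s_p²·(1/17+1/19)) = 2.6809
t = (41.294−40.053)/2.6809 = 0.4631
df = 34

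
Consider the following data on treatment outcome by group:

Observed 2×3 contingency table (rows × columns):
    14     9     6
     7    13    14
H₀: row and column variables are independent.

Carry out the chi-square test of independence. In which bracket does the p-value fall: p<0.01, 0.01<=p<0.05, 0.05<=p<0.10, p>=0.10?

Row totals [29, 34], col totals [21, 22, 20], n=63
χ² = (14−9.67)²/9.67 + (9−10.13)²/10.13 + (6−9.21)²/9.21 + (7−11.33)²/11.33 + (13−11.87)²/11.87 + (14−10.79)²/10.79 = 5.9009
df = 2
p-value (upper-tail) = 0.05231
→ bracket: 0.05<=p<0.10

p-value bracket: 0.05<=p<0.10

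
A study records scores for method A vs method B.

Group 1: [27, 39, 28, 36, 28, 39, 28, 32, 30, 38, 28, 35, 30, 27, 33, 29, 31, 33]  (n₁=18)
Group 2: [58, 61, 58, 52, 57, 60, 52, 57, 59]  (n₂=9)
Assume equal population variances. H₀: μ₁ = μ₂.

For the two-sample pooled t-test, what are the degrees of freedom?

df = n₁ + n₂ − 2 = 18 + 9 − 2 = 25

degrees of freedom = 25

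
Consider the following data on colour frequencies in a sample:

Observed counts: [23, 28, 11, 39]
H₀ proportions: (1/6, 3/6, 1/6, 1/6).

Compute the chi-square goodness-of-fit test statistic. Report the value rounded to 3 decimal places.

n = 101; E_i = n·p_i = [16.83, 50.50, 16.83, 16.83]
χ² = (23−16.83)²/16.83 + (28−50.50)²/50.50 + (11−16.83)²/16.83 + (39−16.83)²/16.83 = 43.4950
df = 3

test statistic = 43.495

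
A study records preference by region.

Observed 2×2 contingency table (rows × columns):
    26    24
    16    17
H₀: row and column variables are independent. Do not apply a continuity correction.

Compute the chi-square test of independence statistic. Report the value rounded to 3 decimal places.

Row totals [50, 33], col totals [42, 41], n=83
χ² = (26−25.30)²/25.30 + (24−24.70)²/24.70 + (16−16.70)²/16.70 + (17−16.30)²/16.30 = 0.0983
df = 1

test statistic = 0.098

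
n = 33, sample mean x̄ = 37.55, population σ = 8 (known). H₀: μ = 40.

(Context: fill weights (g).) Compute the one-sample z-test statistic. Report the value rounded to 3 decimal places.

SE = σ/√n = 8/√33 = 1.3926
z = (x̄−μ₀)/SE = (37.55−40)/1.3926 = -1.7593

test statistic = -1.759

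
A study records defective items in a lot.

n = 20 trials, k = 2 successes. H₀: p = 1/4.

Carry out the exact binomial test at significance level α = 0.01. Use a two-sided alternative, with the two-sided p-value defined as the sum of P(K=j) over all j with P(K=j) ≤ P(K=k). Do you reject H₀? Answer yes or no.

reject H₀: no

Exact binomial: n=20, k=2, p₀=1/4=0.2500
P(X=j) = C(n,j)·p₀^j·(1−p₀)^(n−j); p = Σ P(X=j) over j with P(X=j) ≤ P(X=2)
p-value (two-sided) = 0.19307
At α=0.01: p ≥ α → fail to reject H₀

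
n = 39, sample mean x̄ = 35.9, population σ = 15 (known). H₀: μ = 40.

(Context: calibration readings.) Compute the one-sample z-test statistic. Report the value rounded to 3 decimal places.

SE = σ/√n = 15/√39 = 2.4019
z = (x̄−μ₀)/SE = (35.9−40)/2.4019 = -1.7070

test statistic = -1.707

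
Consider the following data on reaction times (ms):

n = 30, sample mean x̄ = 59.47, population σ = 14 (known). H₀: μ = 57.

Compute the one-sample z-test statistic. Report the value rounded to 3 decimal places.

SE = σ/√n = 14/√30 = 2.5560
z = (x̄−μ₀)/SE = (59.47−57)/2.5560 = 0.9663

test statistic = 0.966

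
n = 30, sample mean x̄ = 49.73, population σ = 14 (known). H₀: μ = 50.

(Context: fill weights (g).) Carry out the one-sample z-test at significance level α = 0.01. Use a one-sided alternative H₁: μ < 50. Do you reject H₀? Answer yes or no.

SE = σ/√n = 14/√30 = 2.5560
z = (x̄−μ₀)/SE = (49.73−50)/2.5560 = -0.1056
p-value (one-sided, H₁ less) = 0.45794
At α=0.01: p ≥ α → fail to reject H₀

reject H₀: no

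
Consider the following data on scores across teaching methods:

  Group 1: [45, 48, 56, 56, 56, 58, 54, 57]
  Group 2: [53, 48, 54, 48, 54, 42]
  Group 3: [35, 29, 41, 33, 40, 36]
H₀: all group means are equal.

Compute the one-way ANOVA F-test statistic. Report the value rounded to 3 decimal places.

test statistic = 27.496

Group means [53.75, 49.83, 35.67], grand mean 47.150
SSB = Σnᵢ(x̄ᵢ−x̄)² = 1182.883; SSW = ΣΣ(x−x̄ᵢ)² = 365.667
MSB = 1182.883/2 = 591.4417; MSW = 365.667/17 = 21.5098
F = MSB/MSW = 27.4964
df = (2, 17)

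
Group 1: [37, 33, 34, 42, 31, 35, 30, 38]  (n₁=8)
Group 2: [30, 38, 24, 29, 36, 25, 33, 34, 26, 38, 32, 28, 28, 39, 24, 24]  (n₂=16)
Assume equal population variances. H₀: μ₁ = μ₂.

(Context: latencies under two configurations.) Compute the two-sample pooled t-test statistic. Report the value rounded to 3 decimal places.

x̄₁=35.000, s₁=3.928, n₁=8
x̄₂=30.500, s₂=5.342, n₂=16
s_p² = [7·3.928² + 15·5.342²]/22 = 24.3636
SE = √(s_p²·(1/8+1/16)) = 2.1373
t = (35.000−30.500)/2.1373 = 2.1054
df = 22

test statistic = 2.105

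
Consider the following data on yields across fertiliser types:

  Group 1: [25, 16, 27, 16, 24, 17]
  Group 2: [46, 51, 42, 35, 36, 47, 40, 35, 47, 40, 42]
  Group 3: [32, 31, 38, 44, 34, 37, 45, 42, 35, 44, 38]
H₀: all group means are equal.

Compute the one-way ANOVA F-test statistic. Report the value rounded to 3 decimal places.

test statistic = 34.228

Group means [20.83, 41.91, 38.18], grand mean 35.929
SSB = Σnᵢ(x̄ᵢ−x̄)² = 1816.478; SSW = ΣΣ(x−x̄ᵢ)² = 663.379
MSB = 1816.478/2 = 908.2392; MSW = 663.379/25 = 26.5352
F = MSB/MSW = 34.2278
df = (2, 25)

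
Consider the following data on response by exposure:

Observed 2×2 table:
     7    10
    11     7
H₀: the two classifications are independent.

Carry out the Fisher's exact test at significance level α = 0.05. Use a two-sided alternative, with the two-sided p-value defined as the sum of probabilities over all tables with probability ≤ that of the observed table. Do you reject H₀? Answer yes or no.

Margins: r₁=17, r₂=18, c₁=18, c₂=17, n=35
p_obs = C(17,7)·C(18,11)/C(35,18); sum pmf over tables with pmf ≤ p_obs
p-value (two-sided) = 0.31754
At α=0.05: p ≥ α → fail to reject H₀

reject H₀: no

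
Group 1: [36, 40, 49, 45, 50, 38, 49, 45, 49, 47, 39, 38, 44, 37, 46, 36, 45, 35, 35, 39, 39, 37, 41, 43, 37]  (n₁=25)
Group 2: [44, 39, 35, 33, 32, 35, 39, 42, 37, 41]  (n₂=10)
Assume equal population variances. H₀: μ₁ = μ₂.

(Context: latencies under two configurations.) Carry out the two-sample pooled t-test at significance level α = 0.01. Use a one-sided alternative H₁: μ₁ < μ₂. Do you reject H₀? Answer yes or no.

x̄₁=41.560, s₁=4.950, n₁=25
x̄₂=37.700, s₂=3.974, n₂=10
s_p² = [24·4.950² + 9·3.974²]/33 = 22.1291
SE = √(s_p²·(1/25+1/10)) = 1.7601
t = (41.560−37.700)/1.7601 = 2.1930
df = 33
p-value (one-sided, H₁ less) = 0.98227
At α=0.01: p ≥ α → fail to reject H₀

reject H₀: no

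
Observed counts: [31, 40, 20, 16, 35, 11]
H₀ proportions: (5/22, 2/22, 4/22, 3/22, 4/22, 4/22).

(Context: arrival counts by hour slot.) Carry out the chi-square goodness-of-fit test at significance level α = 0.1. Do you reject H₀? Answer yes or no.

reject H₀: yes

n = 153; E_i = n·p_i = [34.77, 13.91, 27.82, 20.86, 27.82, 27.82]
χ² = (31−34.77)²/34.77 + (40−13.91)²/13.91 + (20−27.82)²/27.82 + (16−20.86)²/20.86 + (35−27.82)²/27.82 + (11−27.82)²/27.82 = 64.7041
df = 5
p-value (upper-tail) = 0.00000
At α=0.1: p < α → reject H₀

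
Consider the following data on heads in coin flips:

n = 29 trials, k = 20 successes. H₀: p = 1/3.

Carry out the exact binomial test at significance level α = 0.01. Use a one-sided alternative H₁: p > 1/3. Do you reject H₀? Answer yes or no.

Exact binomial: n=29, k=20, p₀=1/3=0.3333
P(X≥20) from Σ C(n,i)·p₀^i·(1−p₀)^(n−i)
p-value (one-sided, H₁ greater) = 0.00009
At α=0.01: p < α → reject H₀

reject H₀: yes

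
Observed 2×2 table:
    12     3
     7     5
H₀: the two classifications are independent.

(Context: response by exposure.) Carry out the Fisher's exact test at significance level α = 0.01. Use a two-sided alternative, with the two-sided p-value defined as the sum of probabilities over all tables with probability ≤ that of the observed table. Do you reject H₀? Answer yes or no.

reject H₀: no

Margins: r₁=15, r₂=12, c₁=19, c₂=8, n=27
p_obs = C(15,12)·C(12,7)/C(27,19); sum pmf over tables with pmf ≤ p_obs
p-value (two-sided) = 0.39807
At α=0.01: p ≥ α → fail to reject H₀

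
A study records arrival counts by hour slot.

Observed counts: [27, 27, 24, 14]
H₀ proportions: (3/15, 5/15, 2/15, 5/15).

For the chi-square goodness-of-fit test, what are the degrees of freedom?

degrees of freedom = 3

df = k − 1 = 4 − 1 = 3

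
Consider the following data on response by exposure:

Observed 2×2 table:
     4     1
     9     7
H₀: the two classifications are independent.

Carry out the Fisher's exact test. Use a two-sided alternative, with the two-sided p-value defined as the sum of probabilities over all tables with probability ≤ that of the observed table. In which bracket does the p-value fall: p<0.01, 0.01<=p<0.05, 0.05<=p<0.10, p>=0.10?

p-value bracket: p>=0.10

Margins: r₁=5, r₂=16, c₁=13, c₂=8, n=21
p_obs = C(5,4)·C(16,9)/C(21,13); sum pmf over tables with pmf ≤ p_obs
p-value (two-sided) = 0.60647
→ bracket: p>=0.10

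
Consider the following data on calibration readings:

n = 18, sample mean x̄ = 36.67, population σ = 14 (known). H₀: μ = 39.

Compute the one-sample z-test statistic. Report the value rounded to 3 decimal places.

SE = σ/√n = 14/√18 = 3.2998
z = (x̄−μ₀)/SE = (36.67−39)/3.2998 = -0.7061

test statistic = -0.706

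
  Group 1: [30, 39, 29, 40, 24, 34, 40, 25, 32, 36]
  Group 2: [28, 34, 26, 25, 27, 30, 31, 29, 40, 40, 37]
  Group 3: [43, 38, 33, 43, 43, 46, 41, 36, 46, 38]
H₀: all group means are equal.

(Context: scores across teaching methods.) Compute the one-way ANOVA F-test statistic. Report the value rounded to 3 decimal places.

Group means [32.90, 31.55, 40.70], grand mean 34.935
SSB = Σnᵢ(x̄ᵢ−x̄)² = 500.144; SSW = ΣΣ(x−x̄ᵢ)² = 777.727
MSB = 500.144/2 = 250.0718; MSW = 777.727/28 = 27.7760
F = MSB/MSW = 9.0032
df = (2, 28)

test statistic = 9.003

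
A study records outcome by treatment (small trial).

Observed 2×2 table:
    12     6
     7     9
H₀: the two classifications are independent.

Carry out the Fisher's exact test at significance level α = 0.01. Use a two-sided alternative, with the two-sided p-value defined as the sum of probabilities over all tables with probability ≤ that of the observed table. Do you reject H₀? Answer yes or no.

reject H₀: no

Margins: r₁=18, r₂=16, c₁=19, c₂=15, n=34
p_obs = C(18,12)·C(16,7)/C(34,19); sum pmf over tables with pmf ≤ p_obs
p-value (two-sided) = 0.29982
At α=0.01: p ≥ α → fail to reject H₀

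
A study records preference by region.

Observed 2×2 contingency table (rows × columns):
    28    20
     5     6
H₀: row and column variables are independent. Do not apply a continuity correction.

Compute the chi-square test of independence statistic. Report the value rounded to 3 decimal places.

test statistic = 0.602

Row totals [48, 11], col totals [33, 26], n=59
χ² = (28−26.85)²/26.85 + (20−21.15)²/21.15 + (5−6.15)²/6.15 + (6−4.85)²/4.85 = 0.6022
df = 1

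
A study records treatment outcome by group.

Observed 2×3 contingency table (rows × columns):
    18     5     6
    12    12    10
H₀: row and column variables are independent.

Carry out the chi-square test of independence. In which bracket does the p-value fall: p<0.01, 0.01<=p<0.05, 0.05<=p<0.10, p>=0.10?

Row totals [29, 34], col totals [30, 17, 16], n=63
χ² = (18−13.81)²/13.81 + (5−7.83)²/7.83 + (6−7.37)²/7.37 + (12−16.19)²/16.19 + (12−9.17)²/9.17 + (10−8.63)²/8.63 = 4.7152
df = 2
p-value (upper-tail) = 0.09465
→ bracket: 0.05<=p<0.10

p-value bracket: 0.05<=p<0.10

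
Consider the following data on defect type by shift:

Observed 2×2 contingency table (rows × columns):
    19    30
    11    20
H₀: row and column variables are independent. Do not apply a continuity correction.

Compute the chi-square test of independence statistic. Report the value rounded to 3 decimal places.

Row totals [49, 31], col totals [30, 50], n=80
χ² = (19−18.38)²/18.38 + (30−30.62)²/30.62 + (11−11.62)²/11.62 + (20−19.38)²/19.38 = 0.0878
df = 1

test statistic = 0.088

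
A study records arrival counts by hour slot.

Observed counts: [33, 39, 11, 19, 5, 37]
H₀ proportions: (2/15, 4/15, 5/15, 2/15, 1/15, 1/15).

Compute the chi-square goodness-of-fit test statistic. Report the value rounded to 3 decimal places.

n = 144; E_i = n·p_i = [19.20, 38.40, 48.00, 19.20, 9.60, 9.60]
χ² = (33−19.20)²/19.20 + (39−38.40)²/38.40 + (11−48.00)²/48.00 + (19−19.20)²/19.20 + (5−9.60)²/9.60 + (37−9.60)²/9.60 = 118.8594
df = 5

test statistic = 118.859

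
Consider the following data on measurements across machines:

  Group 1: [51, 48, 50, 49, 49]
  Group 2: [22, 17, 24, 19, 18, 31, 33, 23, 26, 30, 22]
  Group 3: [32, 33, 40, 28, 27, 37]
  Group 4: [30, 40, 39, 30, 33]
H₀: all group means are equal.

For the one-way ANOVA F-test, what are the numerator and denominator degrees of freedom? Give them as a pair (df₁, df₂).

k = 4 groups, N = 27 total
df = (k−1, N−k) = (4−1, 27−4) = (3, 23)

degrees of freedom = [3, 23]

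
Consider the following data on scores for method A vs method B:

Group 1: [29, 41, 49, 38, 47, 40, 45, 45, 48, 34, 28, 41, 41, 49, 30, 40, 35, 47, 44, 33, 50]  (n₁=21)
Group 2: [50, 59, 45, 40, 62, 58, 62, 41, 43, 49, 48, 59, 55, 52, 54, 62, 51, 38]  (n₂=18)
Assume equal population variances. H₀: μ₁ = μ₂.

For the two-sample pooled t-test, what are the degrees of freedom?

degrees of freedom = 37

df = n₁ + n₂ − 2 = 21 + 18 − 2 = 37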